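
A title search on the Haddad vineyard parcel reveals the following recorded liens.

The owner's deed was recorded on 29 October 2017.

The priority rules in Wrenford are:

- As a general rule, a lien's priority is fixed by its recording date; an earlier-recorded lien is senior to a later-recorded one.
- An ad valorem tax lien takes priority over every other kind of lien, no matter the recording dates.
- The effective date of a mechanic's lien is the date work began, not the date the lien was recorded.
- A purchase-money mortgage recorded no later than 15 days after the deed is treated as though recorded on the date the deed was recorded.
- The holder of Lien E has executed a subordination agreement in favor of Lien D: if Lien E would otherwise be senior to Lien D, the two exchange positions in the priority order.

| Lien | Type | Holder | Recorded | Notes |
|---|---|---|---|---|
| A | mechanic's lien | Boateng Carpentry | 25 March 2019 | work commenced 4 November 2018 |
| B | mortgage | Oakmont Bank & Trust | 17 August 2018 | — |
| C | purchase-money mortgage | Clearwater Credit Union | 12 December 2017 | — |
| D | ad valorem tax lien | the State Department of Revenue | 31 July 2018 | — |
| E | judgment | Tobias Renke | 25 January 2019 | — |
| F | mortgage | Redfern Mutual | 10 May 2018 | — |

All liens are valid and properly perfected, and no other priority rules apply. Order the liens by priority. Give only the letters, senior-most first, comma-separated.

First, effective dates: A's effective date is 4 November 2018, when work began; C missed the 15-day window (44 days after the deed), so its recording date stands.
D is an ad valorem tax lien, so it outranks all other liens regardless of date.
Among the remaining liens, by effective date: C (12 December 2017), F (10 May 2018), B (17 August 2018), A (4 November 2018), E (25 January 2019).
E is already junior to D, so the subordination agreement changes nothing.

D, C, F, B, A, E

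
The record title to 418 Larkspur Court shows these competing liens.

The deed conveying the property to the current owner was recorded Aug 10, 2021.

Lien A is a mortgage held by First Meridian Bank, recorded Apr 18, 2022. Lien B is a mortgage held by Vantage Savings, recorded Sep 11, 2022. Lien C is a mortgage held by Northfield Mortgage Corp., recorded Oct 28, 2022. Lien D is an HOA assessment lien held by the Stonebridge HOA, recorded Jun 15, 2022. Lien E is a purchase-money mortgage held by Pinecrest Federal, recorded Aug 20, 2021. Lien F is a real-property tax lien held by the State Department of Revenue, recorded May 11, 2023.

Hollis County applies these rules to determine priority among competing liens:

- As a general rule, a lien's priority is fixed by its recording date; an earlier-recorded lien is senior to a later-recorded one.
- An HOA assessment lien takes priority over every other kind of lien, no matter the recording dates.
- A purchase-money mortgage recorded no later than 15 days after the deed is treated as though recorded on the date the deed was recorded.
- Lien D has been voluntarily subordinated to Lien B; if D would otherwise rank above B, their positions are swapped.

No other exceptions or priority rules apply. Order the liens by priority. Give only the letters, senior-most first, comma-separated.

B, E, A, D, C, F

Effective dates after the stated exceptions: E was recorded within the 15-day window, so its effective date is the deed date Aug 10, 2021.
D is an HOA assessment lien, so it outranks all other liens regardless of date.
The other liens, earliest effective date first: E (Aug 10, 2021), A (Apr 18, 2022), B (Sep 11, 2022), C (Oct 28, 2022), F (May 11, 2023).
The subordination applies — D was senior to B — so D and B swap.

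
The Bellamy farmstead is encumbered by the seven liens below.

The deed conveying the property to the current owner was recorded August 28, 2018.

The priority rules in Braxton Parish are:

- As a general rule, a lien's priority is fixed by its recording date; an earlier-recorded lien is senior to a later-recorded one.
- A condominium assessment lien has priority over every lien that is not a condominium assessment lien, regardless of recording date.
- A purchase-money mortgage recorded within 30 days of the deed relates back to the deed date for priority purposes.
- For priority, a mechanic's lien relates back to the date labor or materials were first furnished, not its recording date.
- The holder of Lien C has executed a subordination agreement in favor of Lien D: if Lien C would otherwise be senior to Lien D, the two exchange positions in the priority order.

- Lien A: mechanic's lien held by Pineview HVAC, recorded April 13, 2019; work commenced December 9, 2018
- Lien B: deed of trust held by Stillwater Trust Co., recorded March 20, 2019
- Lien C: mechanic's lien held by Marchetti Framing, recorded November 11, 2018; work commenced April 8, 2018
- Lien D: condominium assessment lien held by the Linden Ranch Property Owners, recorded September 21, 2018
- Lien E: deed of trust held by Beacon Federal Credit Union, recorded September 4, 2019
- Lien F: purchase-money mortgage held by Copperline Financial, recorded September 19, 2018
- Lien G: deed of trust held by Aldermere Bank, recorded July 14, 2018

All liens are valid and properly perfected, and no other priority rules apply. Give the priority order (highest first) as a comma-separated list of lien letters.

Effective dates after the stated exceptions: A is treated as recorded December 9, 2018, the work-commencement date; C's effective date is April 8, 2018, when work began; F relates back to the deed date August 28, 2018.
D is a condominium assessment lien, so it outranks all other liens regardless of date.
Ordering the rest by effective date: C (April 8, 2018), G (July 14, 2018), F (August 28, 2018), A (December 9, 2018), B (March 20, 2019), E (September 4, 2019).
C is already junior to D, so the subordination agreement changes nothing.

D, C, G, F, A, B, E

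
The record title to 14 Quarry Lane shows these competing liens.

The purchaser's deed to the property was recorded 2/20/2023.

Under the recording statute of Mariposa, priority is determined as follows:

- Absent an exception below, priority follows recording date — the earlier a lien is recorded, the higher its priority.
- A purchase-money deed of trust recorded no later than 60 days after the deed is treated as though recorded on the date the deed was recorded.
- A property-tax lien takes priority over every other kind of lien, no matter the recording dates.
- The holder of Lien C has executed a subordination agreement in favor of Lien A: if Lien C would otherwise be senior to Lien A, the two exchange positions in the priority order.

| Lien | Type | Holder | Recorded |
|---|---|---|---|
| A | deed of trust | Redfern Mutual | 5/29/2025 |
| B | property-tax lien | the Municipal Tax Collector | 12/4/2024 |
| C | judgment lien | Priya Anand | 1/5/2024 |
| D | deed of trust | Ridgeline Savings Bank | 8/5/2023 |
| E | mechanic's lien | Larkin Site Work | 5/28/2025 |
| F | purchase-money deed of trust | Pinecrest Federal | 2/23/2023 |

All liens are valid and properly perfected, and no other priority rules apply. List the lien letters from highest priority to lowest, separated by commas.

B, F, D, A, E, C

First, effective dates: F's effective date is the deed date, 2/20/2023.
B is a property-tax lien, so it outranks all other liens regardless of date.
Remaining liens by effective date: F (2/20/2023), D (8/5/2023), C (1/5/2024), E (5/28/2025), A (5/29/2025).
C would otherwise be senior to A, so under the subordination agreement C and A exchange positions.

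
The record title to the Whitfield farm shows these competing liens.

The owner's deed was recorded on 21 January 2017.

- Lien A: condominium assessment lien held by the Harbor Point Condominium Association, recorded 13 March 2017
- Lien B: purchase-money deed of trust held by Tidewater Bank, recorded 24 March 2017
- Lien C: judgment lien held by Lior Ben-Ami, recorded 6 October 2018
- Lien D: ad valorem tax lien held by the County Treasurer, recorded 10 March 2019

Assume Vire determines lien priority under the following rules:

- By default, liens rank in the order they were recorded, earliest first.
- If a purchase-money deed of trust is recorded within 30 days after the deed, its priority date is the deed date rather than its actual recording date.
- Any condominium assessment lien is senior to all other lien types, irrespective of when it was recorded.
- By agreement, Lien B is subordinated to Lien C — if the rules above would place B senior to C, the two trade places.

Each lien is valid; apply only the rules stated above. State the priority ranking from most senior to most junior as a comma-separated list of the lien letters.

A, C, B, D

Adjusting effective dates: B was recorded 62 days after the deed — beyond 30 days — so no relation-back applies.
A is a condominium assessment lien, so it outranks all other liens regardless of date.
The other liens, earliest effective date first: B (24 March 2017), C (6 October 2018), D (10 March 2019).
B would otherwise be senior to C, so under the subordination agreement B and C exchange positions.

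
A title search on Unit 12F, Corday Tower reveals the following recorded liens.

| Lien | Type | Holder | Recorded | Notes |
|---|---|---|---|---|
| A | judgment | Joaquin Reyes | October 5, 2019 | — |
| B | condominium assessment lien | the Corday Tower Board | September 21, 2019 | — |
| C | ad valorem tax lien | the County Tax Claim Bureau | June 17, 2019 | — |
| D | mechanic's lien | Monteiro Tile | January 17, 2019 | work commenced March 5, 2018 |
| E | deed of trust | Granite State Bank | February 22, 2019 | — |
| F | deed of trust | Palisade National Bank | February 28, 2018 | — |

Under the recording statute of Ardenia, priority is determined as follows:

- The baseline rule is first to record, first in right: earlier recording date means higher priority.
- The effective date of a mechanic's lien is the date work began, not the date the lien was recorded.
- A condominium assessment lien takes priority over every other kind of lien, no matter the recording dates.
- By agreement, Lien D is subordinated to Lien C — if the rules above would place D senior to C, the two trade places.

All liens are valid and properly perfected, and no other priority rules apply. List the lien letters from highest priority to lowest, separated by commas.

First, effective dates: D is treated as recorded March 5, 2018, the work-commencement date.
B, as a condominium assessment lien, has superpriority and ranks first.
Among the remaining liens, by effective date: F (February 28, 2018), D (March 5, 2018), E (February 22, 2019), C (June 17, 2019), A (October 5, 2019).
Because D would otherwise rank above C, the subordination swaps them.

B, F, C, E, D, A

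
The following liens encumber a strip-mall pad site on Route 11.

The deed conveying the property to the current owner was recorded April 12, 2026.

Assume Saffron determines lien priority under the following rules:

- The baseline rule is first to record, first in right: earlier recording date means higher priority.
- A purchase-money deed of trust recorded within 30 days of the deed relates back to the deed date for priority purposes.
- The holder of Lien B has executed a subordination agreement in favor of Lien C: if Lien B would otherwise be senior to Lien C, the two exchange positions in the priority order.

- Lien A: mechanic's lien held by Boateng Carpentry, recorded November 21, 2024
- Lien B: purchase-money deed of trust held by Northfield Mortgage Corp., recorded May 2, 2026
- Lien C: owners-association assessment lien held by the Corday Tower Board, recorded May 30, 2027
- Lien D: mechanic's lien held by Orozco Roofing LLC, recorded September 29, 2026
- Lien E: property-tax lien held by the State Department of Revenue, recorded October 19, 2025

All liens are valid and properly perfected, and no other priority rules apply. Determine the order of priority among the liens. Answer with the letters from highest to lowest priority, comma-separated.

Effective dates after the stated exceptions: B relates back to the deed date April 12, 2026.
By effective date, earliest first: A (November 21, 2024), E (October 19, 2025), B (April 12, 2026), D (September 29, 2026), C (May 30, 2027).
The subordination applies — B was senior to C — so B and C swap.

A, E, C, D, B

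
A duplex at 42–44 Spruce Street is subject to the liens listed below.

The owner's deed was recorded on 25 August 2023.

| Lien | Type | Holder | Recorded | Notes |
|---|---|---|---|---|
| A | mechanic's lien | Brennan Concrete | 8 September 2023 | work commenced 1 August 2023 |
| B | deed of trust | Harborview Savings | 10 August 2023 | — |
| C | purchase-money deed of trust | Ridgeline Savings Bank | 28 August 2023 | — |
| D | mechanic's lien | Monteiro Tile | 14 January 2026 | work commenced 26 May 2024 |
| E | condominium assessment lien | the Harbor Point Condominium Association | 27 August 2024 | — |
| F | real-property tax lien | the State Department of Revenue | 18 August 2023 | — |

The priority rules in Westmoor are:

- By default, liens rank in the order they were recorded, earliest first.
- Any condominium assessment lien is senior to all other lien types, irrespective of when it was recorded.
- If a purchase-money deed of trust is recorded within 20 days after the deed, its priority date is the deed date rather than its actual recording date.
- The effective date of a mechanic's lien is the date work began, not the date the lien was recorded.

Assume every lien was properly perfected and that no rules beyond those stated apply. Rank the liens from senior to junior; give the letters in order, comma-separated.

Adjusting effective dates: A is treated as recorded 1 August 2023, the work-commencement date; C was recorded within the 20-day window, so its effective date is the deed date 25 August 2023; D relates back to 26 May 2024 (work commenced).
E is a condominium assessment lien and takes priority over every other lien.
Ordering the rest by effective date: A (1 August 2023), B (10 August 2023), F (18 August 2023), C (25 August 2023), D (26 May 2024).

E, A, B, F, C, D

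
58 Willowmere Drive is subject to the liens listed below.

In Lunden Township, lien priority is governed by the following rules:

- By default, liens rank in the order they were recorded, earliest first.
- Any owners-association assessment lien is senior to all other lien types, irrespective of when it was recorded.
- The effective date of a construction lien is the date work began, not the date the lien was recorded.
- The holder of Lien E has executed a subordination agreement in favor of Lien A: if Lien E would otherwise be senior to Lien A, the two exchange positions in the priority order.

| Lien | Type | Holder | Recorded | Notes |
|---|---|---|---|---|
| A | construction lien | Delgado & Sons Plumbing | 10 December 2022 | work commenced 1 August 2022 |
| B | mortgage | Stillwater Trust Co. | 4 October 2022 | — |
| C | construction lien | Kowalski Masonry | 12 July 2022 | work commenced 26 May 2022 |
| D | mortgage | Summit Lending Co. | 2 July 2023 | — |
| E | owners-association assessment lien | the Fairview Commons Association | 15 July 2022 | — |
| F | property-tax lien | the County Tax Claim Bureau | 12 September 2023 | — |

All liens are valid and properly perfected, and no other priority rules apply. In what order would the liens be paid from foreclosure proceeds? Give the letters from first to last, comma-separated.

Effective dates: A relates back to 1 August 2022 (work commenced); C's effective date is 26 May 2022, when work began.
E is an owners-association assessment lien, so it outranks all other liens regardless of date.
Among the remaining liens, by effective date: C (26 May 2022), A (1 August 2022), B (4 October 2022), D (2 July 2023), F (12 September 2023).
E is senior to A before the subordination, so the two trade places.

A, C, E, B, D, F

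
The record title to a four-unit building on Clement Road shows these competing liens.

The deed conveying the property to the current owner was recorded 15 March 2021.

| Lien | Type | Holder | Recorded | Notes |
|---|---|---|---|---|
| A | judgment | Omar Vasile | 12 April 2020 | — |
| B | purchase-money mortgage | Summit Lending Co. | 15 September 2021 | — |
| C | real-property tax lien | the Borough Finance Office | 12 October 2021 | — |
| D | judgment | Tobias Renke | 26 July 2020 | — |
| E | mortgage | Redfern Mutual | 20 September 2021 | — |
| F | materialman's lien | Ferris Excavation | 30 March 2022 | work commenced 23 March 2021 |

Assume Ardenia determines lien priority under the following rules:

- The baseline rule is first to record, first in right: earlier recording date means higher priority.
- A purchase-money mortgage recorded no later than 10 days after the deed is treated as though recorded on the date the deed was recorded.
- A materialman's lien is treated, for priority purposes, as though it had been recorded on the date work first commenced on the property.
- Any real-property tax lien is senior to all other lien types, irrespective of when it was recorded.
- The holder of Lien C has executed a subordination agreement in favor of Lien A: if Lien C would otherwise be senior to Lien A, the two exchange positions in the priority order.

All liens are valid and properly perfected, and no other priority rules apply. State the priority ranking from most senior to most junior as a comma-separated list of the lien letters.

A, C, D, F, B, E

Effective dates: B missed the 10-day window (184 days after the deed), so its recording date stands; F's effective date is 23 March 2021, when work began.
C, as a real-property tax lien, has superpriority and ranks first.
Ordering the rest by effective date: A (12 April 2020), D (26 July 2020), F (23 March 2021), B (15 September 2021), E (20 September 2021).
Because C would otherwise rank above A, the subordination swaps them.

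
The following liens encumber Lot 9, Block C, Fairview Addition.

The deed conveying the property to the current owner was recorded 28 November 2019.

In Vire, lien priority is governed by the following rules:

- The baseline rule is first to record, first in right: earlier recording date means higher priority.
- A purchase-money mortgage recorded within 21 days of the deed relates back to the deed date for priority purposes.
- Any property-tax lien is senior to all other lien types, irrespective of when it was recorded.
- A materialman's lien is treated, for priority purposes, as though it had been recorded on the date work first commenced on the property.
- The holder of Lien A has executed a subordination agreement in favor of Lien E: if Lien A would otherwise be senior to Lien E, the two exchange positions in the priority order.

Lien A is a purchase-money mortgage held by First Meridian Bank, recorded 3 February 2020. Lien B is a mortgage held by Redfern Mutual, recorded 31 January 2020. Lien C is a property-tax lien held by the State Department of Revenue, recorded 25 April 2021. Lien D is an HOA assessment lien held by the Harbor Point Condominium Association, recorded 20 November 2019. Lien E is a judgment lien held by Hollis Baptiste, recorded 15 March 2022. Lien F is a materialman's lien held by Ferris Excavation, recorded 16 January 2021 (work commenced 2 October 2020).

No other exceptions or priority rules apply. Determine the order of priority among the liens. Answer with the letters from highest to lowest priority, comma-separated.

First, effective dates: A missed the 21-day window (67 days after the deed), so its recording date stands; F's effective date is 2 October 2020, when work began.
C is a property-tax lien, so it outranks all other liens regardless of date.
The other liens, earliest effective date first: D (20 November 2019), B (31 January 2020), A (3 February 2020), F (2 October 2020), E (15 March 2022).
Because A would otherwise rank above E, the subordination swaps them.

C, D, B, E, F, A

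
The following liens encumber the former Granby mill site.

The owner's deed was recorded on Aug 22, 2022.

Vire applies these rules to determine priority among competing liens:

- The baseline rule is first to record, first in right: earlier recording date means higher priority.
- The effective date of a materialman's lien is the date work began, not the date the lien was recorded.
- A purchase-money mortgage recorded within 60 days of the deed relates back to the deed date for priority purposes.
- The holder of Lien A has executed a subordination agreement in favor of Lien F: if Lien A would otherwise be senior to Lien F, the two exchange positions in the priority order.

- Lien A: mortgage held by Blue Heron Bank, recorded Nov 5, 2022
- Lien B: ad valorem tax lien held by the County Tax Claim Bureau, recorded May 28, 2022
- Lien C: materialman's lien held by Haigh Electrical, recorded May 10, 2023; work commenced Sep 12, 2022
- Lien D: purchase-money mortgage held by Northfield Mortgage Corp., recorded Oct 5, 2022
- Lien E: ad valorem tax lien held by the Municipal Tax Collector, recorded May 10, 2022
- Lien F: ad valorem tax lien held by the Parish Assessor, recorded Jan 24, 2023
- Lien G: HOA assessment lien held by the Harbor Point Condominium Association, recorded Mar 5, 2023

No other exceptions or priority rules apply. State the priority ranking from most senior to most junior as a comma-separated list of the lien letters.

E, B, D, C, F, A, G

First, effective dates: C's effective date is Sep 12, 2022, when work began; D relates back to the deed date Aug 22, 2022.
Ordering by effective date: E (May 10, 2022), B (May 28, 2022), D (Aug 22, 2022), C (Sep 12, 2022), A (Nov 5, 2022), F (Jan 24, 2023), G (Mar 5, 2023).
A is senior to F before the subordination, so the two trade places.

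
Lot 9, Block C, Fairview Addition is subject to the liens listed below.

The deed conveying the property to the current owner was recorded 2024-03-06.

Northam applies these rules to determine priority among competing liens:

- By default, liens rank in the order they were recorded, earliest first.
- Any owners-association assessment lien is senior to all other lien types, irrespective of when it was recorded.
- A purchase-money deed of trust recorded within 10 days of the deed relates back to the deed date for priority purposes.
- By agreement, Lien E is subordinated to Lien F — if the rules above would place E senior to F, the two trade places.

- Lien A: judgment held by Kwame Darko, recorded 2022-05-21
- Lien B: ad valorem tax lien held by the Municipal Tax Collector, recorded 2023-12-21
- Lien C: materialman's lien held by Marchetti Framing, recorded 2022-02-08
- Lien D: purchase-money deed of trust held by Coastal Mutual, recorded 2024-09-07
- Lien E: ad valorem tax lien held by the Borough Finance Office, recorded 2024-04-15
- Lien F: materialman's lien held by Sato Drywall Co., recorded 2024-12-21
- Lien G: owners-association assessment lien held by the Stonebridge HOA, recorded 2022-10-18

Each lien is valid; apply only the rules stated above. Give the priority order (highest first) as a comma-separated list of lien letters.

Effective dates: D missed the 10-day window (185 days after the deed), so its recording date stands.
G, as an owners-association assessment lien, has superpriority and ranks first.
The other liens, earliest effective date first: C (2022-02-08), A (2022-05-21), B (2023-12-21), E (2024-04-15), D (2024-09-07), F (2024-12-21).
E is senior to F before the subordination, so the two trade places.

G, C, A, B, F, D, E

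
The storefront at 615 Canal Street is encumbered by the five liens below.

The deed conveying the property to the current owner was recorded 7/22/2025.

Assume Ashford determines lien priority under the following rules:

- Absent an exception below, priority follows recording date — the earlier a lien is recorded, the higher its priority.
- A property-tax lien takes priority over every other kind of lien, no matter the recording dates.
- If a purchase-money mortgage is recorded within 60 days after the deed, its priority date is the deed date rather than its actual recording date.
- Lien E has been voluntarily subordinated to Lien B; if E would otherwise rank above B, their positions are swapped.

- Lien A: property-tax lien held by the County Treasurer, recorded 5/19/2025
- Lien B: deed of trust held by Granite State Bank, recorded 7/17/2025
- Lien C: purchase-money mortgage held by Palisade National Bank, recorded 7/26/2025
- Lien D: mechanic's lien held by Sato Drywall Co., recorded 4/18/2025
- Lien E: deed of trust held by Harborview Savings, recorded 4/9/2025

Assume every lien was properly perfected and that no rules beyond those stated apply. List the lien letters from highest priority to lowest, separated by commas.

First, effective dates: C was recorded within the 60-day window, so its effective date is the deed date 7/22/2025.
A, as a property-tax lien, has superpriority and ranks first.
Remaining liens by effective date: E (4/9/2025), D (4/18/2025), B (7/17/2025), C (7/22/2025).
Because E would otherwise rank above B, the subordination swaps them.

A, B, D, E, C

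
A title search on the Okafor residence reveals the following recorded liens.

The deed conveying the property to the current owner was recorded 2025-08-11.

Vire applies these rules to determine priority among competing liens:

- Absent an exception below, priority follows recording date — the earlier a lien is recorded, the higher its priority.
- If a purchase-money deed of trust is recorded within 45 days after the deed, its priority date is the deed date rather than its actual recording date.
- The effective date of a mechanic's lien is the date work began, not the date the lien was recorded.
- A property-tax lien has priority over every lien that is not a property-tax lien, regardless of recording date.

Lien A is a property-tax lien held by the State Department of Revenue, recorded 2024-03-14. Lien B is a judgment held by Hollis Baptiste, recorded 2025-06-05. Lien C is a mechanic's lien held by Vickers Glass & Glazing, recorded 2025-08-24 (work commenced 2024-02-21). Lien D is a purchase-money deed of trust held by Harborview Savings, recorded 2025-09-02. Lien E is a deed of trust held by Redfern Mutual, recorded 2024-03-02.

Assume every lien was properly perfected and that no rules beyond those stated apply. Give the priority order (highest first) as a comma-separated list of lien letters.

Effective dates after the stated exceptions: C's effective date is 2024-02-21, when work began; D was recorded within the 45-day window, so its effective date is the deed date 2025-08-11.
A is a property-tax lien and takes priority over every other lien.
The other liens, earliest effective date first: C (2024-02-21), E (2024-03-02), B (2025-06-05), D (2025-08-11).

A, C, E, B, D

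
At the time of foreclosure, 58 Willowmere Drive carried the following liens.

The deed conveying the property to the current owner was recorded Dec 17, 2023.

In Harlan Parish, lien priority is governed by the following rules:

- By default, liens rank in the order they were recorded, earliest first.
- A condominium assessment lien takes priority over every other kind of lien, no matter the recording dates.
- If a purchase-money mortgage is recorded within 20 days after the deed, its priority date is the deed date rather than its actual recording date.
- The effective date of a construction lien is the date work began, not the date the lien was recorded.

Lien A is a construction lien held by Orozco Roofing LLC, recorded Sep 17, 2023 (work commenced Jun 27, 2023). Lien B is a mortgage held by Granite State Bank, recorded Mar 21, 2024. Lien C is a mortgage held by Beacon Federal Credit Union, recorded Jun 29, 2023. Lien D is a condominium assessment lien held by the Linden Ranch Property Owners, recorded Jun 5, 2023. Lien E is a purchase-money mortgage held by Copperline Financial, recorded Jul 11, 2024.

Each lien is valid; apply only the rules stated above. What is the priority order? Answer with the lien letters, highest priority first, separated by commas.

Effective dates: A is treated as recorded Jun 27, 2023, the work-commencement date; E missed the 20-day window (207 days after the deed), so its recording date stands.
D is a condominium assessment lien and takes priority over every other lien.
Ordering the rest by effective date: A (Jun 27, 2023), C (Jun 29, 2023), B (Mar 21, 2024), E (Jul 11, 2024).

D, A, C, B, E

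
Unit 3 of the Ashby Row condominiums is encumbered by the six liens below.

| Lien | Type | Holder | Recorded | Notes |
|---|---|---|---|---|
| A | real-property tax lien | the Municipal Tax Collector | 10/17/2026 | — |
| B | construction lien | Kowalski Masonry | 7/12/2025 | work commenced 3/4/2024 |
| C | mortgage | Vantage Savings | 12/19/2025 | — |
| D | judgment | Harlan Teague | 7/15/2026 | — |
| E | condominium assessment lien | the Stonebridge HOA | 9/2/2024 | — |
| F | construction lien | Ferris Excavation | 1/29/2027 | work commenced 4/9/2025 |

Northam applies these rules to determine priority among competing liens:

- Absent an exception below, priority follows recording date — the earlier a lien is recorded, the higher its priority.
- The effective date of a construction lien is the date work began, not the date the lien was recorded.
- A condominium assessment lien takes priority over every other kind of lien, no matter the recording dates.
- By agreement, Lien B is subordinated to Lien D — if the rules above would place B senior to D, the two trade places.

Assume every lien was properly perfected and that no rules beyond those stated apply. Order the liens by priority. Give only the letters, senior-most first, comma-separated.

E, D, F, C, B, A

Effective dates after the stated exceptions: B is treated as recorded 3/4/2024, the work-commencement date; F is treated as recorded 4/9/2025, the work-commencement date.
E, as a condominium assessment lien, has superpriority and ranks first.
Ordering the rest by effective date: B (3/4/2024), F (4/9/2025), C (12/19/2025), D (7/15/2026), A (10/17/2026).
B would otherwise be senior to D, so under the subordination agreement B and D exchange positions.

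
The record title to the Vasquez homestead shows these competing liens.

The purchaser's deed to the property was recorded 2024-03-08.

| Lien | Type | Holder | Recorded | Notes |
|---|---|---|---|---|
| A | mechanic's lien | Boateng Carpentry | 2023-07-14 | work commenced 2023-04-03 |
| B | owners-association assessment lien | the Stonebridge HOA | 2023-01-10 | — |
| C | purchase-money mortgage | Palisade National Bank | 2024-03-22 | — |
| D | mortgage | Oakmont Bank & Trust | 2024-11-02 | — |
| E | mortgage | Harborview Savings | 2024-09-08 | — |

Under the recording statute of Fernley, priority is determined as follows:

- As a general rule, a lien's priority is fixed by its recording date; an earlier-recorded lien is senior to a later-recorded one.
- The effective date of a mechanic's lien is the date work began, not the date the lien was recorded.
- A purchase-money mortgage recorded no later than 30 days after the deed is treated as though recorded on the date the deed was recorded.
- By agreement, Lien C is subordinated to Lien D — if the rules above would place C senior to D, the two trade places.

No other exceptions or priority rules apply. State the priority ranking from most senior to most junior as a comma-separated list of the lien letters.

Effective dates after the stated exceptions: A relates back to 2023-04-03 (work commenced); C was recorded within the 30-day window, so its effective date is the deed date 2024-03-08.
By effective date, earliest first: B (2023-01-10), A (2023-04-03), C (2024-03-08), E (2024-09-08), D (2024-11-02).
Because C would otherwise rank above D, the subordination swaps them.

B, A, D, E, C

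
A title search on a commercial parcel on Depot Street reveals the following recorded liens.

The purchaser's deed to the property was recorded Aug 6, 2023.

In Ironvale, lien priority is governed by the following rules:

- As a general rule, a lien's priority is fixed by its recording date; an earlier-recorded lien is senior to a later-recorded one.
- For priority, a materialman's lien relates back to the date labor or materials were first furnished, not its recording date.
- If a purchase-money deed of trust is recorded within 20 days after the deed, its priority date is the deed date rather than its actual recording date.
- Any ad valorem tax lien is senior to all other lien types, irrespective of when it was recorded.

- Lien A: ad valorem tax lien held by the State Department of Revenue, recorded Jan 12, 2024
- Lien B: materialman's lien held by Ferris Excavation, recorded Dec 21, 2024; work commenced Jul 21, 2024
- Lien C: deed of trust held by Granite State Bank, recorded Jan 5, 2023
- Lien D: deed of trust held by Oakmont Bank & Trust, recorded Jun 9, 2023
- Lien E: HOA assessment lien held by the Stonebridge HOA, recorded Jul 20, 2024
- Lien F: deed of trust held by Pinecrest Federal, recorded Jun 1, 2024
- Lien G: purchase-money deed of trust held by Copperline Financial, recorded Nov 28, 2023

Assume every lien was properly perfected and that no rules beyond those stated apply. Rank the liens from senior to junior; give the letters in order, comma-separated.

A, C, D, G, F, E, B

Effective dates after the stated exceptions: B's effective date is Jul 21, 2024, when work began; G missed the 20-day window (114 days after the deed), so its recording date stands.
A, as an ad valorem tax lien, has superpriority and ranks first.
Among the remaining liens, by effective date: C (Jan 5, 2023), D (Jun 9, 2023), G (Nov 28, 2023), F (Jun 1, 2024), E (Jul 20, 2024), B (Jul 21, 2024).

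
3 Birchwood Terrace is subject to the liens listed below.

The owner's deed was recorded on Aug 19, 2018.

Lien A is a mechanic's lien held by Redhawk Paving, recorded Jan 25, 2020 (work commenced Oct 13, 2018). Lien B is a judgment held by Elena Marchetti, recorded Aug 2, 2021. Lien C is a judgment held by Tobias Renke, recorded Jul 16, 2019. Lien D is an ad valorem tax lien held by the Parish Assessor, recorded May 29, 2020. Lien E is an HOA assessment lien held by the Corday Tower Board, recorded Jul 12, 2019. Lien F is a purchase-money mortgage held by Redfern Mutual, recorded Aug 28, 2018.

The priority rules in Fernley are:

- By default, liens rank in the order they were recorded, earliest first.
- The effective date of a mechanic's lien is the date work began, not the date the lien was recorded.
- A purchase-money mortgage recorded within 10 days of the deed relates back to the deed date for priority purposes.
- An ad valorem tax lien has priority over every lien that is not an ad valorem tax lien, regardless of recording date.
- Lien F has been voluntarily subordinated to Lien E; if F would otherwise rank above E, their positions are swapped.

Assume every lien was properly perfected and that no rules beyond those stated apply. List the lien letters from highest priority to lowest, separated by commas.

D, E, A, F, C, B

Effective dates after the stated exceptions: A relates back to Oct 13, 2018 (work commenced); F relates back to the deed date Aug 19, 2018.
As an ad valorem tax lien, D is senior to every other lien.
The other liens, earliest effective date first: F (Aug 19, 2018), A (Oct 13, 2018), E (Jul 12, 2019), C (Jul 16, 2019), B (Aug 2, 2021).
F is senior to E before the subordination, so the two trade places.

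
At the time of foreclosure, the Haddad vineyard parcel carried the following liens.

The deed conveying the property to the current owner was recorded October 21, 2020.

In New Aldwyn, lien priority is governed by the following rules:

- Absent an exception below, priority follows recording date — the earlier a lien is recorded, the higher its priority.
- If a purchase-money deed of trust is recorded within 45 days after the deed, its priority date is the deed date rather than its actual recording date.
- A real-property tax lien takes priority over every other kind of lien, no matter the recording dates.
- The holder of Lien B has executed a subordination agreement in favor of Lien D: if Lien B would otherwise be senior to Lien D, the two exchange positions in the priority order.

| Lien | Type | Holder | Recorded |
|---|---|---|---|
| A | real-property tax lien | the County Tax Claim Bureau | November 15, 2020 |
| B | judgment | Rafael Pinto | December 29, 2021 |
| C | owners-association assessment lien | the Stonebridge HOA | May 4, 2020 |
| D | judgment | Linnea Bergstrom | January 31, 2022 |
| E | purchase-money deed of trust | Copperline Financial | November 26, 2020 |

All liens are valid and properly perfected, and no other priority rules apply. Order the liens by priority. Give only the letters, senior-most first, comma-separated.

A, C, E, D, B

Effective dates: E relates back to the deed date October 21, 2020.
A is a real-property tax lien, so it outranks all other liens regardless of date.
Among the remaining liens, by effective date: C (May 4, 2020), E (October 21, 2020), B (December 29, 2021), D (January 31, 2022).
B would otherwise be senior to D, so under the subordination agreement B and D exchange positions.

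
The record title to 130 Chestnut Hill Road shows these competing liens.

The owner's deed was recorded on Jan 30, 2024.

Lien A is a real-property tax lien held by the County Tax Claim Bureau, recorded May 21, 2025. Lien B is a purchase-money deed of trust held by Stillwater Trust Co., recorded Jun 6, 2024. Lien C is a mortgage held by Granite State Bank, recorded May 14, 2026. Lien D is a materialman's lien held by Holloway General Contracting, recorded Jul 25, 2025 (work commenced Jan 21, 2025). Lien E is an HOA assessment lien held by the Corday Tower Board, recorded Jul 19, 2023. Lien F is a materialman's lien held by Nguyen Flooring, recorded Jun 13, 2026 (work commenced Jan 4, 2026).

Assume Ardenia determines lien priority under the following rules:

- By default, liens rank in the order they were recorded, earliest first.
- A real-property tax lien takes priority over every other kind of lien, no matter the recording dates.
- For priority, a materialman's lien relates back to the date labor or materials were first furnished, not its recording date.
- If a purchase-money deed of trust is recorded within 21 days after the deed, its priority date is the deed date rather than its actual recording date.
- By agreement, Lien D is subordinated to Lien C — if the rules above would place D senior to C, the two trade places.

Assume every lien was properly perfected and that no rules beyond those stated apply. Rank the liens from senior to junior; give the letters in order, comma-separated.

Effective dates after the stated exceptions: B missed the 21-day window (128 days after the deed), so its recording date stands; D's effective date is Jan 21, 2025, when work began; F's effective date is Jan 4, 2026, when work began.
As a real-property tax lien, A is senior to every other lien.
Ordering the rest by effective date: E (Jul 19, 2023), B (Jun 6, 2024), D (Jan 21, 2025), F (Jan 4, 2026), C (May 14, 2026).
The subordination applies — D was senior to C — so D and C swap.

A, E, B, C, F, D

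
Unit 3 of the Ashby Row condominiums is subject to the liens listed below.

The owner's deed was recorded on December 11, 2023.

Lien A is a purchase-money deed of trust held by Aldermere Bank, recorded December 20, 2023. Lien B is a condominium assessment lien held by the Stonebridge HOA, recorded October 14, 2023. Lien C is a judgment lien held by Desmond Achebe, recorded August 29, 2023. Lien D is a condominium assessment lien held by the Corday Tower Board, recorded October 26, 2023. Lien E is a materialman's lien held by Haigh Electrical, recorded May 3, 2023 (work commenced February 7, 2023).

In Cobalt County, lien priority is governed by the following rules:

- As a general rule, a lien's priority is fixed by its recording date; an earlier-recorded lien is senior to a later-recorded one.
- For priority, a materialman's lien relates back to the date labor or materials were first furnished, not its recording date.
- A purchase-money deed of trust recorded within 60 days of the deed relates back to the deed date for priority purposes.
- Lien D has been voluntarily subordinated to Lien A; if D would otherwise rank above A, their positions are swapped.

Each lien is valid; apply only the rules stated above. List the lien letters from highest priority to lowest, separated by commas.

E, C, B, A, D

Effective dates after the stated exceptions: A relates back to the deed date December 11, 2023; E relates back to February 7, 2023 (work commenced).
Sorted by effective date: E (February 7, 2023), C (August 29, 2023), B (October 14, 2023), D (October 26, 2023), A (December 11, 2023).
The subordination applies — D was senior to A — so D and A swap.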